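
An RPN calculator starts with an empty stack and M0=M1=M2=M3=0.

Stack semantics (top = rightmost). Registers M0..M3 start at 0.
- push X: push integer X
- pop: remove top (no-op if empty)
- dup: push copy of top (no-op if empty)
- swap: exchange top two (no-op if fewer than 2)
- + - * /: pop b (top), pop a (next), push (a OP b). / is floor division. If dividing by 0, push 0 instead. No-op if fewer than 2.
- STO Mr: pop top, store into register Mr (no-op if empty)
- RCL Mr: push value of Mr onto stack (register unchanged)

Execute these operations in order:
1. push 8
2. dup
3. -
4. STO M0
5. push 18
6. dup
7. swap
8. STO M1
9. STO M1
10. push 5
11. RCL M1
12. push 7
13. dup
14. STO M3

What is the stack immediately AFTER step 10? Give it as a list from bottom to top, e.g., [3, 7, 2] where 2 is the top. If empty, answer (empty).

After op 1 (push 8): stack=[8] mem=[0,0,0,0]
After op 2 (dup): stack=[8,8] mem=[0,0,0,0]
After op 3 (-): stack=[0] mem=[0,0,0,0]
After op 4 (STO M0): stack=[empty] mem=[0,0,0,0]
After op 5 (push 18): stack=[18] mem=[0,0,0,0]
After op 6 (dup): stack=[18,18] mem=[0,0,0,0]
After op 7 (swap): stack=[18,18] mem=[0,0,0,0]
After op 8 (STO M1): stack=[18] mem=[0,18,0,0]
After op 9 (STO M1): stack=[empty] mem=[0,18,0,0]
After op 10 (push 5): stack=[5] mem=[0,18,0,0]

[5]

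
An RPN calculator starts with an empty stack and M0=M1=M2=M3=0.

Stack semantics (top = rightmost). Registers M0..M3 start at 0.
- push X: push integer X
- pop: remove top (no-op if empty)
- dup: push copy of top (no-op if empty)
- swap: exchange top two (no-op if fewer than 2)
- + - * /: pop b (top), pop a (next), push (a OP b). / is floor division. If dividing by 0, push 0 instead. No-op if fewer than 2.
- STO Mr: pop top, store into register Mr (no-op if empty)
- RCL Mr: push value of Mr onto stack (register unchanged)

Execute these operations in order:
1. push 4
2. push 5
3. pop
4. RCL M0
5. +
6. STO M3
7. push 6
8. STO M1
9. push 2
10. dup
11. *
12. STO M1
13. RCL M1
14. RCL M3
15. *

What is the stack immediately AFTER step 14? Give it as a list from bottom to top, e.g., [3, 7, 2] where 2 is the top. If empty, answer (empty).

After op 1 (push 4): stack=[4] mem=[0,0,0,0]
After op 2 (push 5): stack=[4,5] mem=[0,0,0,0]
After op 3 (pop): stack=[4] mem=[0,0,0,0]
After op 4 (RCL M0): stack=[4,0] mem=[0,0,0,0]
After op 5 (+): stack=[4] mem=[0,0,0,0]
After op 6 (STO M3): stack=[empty] mem=[0,0,0,4]
After op 7 (push 6): stack=[6] mem=[0,0,0,4]
After op 8 (STO M1): stack=[empty] mem=[0,6,0,4]
After op 9 (push 2): stack=[2] mem=[0,6,0,4]
After op 10 (dup): stack=[2,2] mem=[0,6,0,4]
After op 11 (*): stack=[4] mem=[0,6,0,4]
After op 12 (STO M1): stack=[empty] mem=[0,4,0,4]
After op 13 (RCL M1): stack=[4] mem=[0,4,0,4]
After op 14 (RCL M3): stack=[4,4] mem=[0,4,0,4]

[4, 4]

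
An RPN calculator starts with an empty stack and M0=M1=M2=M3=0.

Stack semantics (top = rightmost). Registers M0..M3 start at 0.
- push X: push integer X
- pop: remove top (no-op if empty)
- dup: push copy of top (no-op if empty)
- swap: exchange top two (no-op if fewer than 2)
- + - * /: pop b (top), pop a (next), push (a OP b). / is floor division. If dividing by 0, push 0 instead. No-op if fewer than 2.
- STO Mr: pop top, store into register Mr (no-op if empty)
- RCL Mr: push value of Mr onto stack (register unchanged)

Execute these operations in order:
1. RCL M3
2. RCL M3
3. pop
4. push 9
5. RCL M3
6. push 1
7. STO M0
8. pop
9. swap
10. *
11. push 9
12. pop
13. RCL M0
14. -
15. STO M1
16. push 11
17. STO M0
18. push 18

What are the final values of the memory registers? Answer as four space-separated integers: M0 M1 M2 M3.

Answer: 11 -1 0 0

Derivation:
After op 1 (RCL M3): stack=[0] mem=[0,0,0,0]
After op 2 (RCL M3): stack=[0,0] mem=[0,0,0,0]
After op 3 (pop): stack=[0] mem=[0,0,0,0]
After op 4 (push 9): stack=[0,9] mem=[0,0,0,0]
After op 5 (RCL M3): stack=[0,9,0] mem=[0,0,0,0]
After op 6 (push 1): stack=[0,9,0,1] mem=[0,0,0,0]
After op 7 (STO M0): stack=[0,9,0] mem=[1,0,0,0]
After op 8 (pop): stack=[0,9] mem=[1,0,0,0]
After op 9 (swap): stack=[9,0] mem=[1,0,0,0]
After op 10 (*): stack=[0] mem=[1,0,0,0]
After op 11 (push 9): stack=[0,9] mem=[1,0,0,0]
After op 12 (pop): stack=[0] mem=[1,0,0,0]
After op 13 (RCL M0): stack=[0,1] mem=[1,0,0,0]
After op 14 (-): stack=[-1] mem=[1,0,0,0]
After op 15 (STO M1): stack=[empty] mem=[1,-1,0,0]
After op 16 (push 11): stack=[11] mem=[1,-1,0,0]
After op 17 (STO M0): stack=[empty] mem=[11,-1,0,0]
After op 18 (push 18): stack=[18] mem=[11,-1,0,0]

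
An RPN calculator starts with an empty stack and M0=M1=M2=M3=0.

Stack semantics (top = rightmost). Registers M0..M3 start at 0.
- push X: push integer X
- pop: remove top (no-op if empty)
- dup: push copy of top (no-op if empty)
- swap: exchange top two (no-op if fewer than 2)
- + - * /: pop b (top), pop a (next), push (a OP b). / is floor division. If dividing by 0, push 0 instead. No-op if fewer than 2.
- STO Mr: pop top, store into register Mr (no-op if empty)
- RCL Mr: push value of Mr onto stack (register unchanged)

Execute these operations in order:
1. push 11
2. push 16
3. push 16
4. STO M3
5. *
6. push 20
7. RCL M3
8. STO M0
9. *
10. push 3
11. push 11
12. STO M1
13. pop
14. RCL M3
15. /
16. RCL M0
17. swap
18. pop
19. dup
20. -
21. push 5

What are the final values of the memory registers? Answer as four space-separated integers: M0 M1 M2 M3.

Answer: 16 11 0 16

Derivation:
After op 1 (push 11): stack=[11] mem=[0,0,0,0]
After op 2 (push 16): stack=[11,16] mem=[0,0,0,0]
After op 3 (push 16): stack=[11,16,16] mem=[0,0,0,0]
After op 4 (STO M3): stack=[11,16] mem=[0,0,0,16]
After op 5 (*): stack=[176] mem=[0,0,0,16]
After op 6 (push 20): stack=[176,20] mem=[0,0,0,16]
After op 7 (RCL M3): stack=[176,20,16] mem=[0,0,0,16]
After op 8 (STO M0): stack=[176,20] mem=[16,0,0,16]
After op 9 (*): stack=[3520] mem=[16,0,0,16]
After op 10 (push 3): stack=[3520,3] mem=[16,0,0,16]
After op 11 (push 11): stack=[3520,3,11] mem=[16,0,0,16]
After op 12 (STO M1): stack=[3520,3] mem=[16,11,0,16]
After op 13 (pop): stack=[3520] mem=[16,11,0,16]
After op 14 (RCL M3): stack=[3520,16] mem=[16,11,0,16]
After op 15 (/): stack=[220] mem=[16,11,0,16]
After op 16 (RCL M0): stack=[220,16] mem=[16,11,0,16]
After op 17 (swap): stack=[16,220] mem=[16,11,0,16]
After op 18 (pop): stack=[16] mem=[16,11,0,16]
After op 19 (dup): stack=[16,16] mem=[16,11,0,16]
After op 20 (-): stack=[0] mem=[16,11,0,16]
After op 21 (push 5): stack=[0,5] mem=[16,11,0,16]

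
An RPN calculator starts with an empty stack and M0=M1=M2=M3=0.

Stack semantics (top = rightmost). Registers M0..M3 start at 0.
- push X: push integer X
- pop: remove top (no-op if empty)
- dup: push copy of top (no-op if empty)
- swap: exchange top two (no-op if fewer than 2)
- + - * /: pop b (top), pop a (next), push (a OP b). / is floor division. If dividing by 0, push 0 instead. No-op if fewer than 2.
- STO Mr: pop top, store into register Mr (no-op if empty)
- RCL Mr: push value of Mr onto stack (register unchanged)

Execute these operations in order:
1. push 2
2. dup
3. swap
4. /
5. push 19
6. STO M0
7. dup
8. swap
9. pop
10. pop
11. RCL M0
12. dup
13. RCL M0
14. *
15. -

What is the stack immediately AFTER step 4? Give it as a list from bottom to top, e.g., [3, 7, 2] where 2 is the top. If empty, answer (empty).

After op 1 (push 2): stack=[2] mem=[0,0,0,0]
After op 2 (dup): stack=[2,2] mem=[0,0,0,0]
After op 3 (swap): stack=[2,2] mem=[0,0,0,0]
After op 4 (/): stack=[1] mem=[0,0,0,0]

[1]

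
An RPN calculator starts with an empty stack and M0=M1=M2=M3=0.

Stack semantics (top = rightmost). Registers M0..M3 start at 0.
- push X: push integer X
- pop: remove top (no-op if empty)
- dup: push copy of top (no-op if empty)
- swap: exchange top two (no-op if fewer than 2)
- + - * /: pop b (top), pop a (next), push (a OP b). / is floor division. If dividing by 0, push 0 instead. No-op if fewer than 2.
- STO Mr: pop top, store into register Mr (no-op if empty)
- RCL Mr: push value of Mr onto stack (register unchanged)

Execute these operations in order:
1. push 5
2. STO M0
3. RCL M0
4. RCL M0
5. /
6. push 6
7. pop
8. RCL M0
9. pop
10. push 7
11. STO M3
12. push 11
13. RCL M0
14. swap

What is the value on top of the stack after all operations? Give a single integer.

After op 1 (push 5): stack=[5] mem=[0,0,0,0]
After op 2 (STO M0): stack=[empty] mem=[5,0,0,0]
After op 3 (RCL M0): stack=[5] mem=[5,0,0,0]
After op 4 (RCL M0): stack=[5,5] mem=[5,0,0,0]
After op 5 (/): stack=[1] mem=[5,0,0,0]
After op 6 (push 6): stack=[1,6] mem=[5,0,0,0]
After op 7 (pop): stack=[1] mem=[5,0,0,0]
After op 8 (RCL M0): stack=[1,5] mem=[5,0,0,0]
After op 9 (pop): stack=[1] mem=[5,0,0,0]
After op 10 (push 7): stack=[1,7] mem=[5,0,0,0]
After op 11 (STO M3): stack=[1] mem=[5,0,0,7]
After op 12 (push 11): stack=[1,11] mem=[5,0,0,7]
After op 13 (RCL M0): stack=[1,11,5] mem=[5,0,0,7]
After op 14 (swap): stack=[1,5,11] mem=[5,0,0,7]

Answer: 11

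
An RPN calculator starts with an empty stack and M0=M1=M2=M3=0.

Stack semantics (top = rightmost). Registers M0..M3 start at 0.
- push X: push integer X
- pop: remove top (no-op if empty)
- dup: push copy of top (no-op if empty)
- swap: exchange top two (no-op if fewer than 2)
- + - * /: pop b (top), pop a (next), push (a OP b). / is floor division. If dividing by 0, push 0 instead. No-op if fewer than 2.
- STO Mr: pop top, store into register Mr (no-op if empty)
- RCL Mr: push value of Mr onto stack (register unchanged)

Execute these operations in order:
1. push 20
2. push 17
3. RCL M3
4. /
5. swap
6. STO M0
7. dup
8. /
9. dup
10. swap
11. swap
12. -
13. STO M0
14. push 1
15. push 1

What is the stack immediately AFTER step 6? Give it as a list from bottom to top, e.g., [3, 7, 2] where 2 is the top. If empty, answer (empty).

After op 1 (push 20): stack=[20] mem=[0,0,0,0]
After op 2 (push 17): stack=[20,17] mem=[0,0,0,0]
After op 3 (RCL M3): stack=[20,17,0] mem=[0,0,0,0]
After op 4 (/): stack=[20,0] mem=[0,0,0,0]
After op 5 (swap): stack=[0,20] mem=[0,0,0,0]
After op 6 (STO M0): stack=[0] mem=[20,0,0,0]

[0]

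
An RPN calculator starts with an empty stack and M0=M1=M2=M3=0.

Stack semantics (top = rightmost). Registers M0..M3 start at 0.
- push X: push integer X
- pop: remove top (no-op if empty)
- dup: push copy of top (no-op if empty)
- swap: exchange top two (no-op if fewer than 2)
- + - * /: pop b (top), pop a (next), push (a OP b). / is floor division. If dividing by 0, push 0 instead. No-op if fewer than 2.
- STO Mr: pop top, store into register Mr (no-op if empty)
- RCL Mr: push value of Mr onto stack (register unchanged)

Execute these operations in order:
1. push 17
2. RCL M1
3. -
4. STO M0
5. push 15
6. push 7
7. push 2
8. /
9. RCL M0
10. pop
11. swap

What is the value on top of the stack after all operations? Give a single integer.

Answer: 15

Derivation:
After op 1 (push 17): stack=[17] mem=[0,0,0,0]
After op 2 (RCL M1): stack=[17,0] mem=[0,0,0,0]
After op 3 (-): stack=[17] mem=[0,0,0,0]
After op 4 (STO M0): stack=[empty] mem=[17,0,0,0]
After op 5 (push 15): stack=[15] mem=[17,0,0,0]
After op 6 (push 7): stack=[15,7] mem=[17,0,0,0]
After op 7 (push 2): stack=[15,7,2] mem=[17,0,0,0]
After op 8 (/): stack=[15,3] mem=[17,0,0,0]
After op 9 (RCL M0): stack=[15,3,17] mem=[17,0,0,0]
After op 10 (pop): stack=[15,3] mem=[17,0,0,0]
After op 11 (swap): stack=[3,15] mem=[17,0,0,0]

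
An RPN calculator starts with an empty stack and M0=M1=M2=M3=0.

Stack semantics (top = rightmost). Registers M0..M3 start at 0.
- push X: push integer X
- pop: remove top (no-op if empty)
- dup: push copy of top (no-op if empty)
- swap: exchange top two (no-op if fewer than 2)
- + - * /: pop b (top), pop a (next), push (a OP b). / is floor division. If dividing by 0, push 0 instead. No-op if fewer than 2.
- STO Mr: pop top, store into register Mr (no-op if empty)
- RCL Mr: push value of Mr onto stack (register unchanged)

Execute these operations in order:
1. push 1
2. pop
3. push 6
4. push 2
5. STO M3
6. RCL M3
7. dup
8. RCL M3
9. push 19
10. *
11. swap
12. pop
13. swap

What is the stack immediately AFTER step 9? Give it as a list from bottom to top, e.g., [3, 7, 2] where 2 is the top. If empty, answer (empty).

After op 1 (push 1): stack=[1] mem=[0,0,0,0]
After op 2 (pop): stack=[empty] mem=[0,0,0,0]
After op 3 (push 6): stack=[6] mem=[0,0,0,0]
After op 4 (push 2): stack=[6,2] mem=[0,0,0,0]
After op 5 (STO M3): stack=[6] mem=[0,0,0,2]
After op 6 (RCL M3): stack=[6,2] mem=[0,0,0,2]
After op 7 (dup): stack=[6,2,2] mem=[0,0,0,2]
After op 8 (RCL M3): stack=[6,2,2,2] mem=[0,0,0,2]
After op 9 (push 19): stack=[6,2,2,2,19] mem=[0,0,0,2]

[6, 2, 2, 2, 19]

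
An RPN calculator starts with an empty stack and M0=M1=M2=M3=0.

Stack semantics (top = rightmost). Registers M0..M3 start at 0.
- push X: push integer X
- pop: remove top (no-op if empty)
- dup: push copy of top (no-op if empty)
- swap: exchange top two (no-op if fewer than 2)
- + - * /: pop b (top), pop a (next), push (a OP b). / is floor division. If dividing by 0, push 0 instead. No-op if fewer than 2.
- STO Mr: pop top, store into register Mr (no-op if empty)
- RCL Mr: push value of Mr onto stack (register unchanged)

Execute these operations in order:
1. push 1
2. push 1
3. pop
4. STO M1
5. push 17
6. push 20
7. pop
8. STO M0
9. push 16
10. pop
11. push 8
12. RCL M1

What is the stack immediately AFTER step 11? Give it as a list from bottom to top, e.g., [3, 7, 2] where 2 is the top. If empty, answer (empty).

After op 1 (push 1): stack=[1] mem=[0,0,0,0]
After op 2 (push 1): stack=[1,1] mem=[0,0,0,0]
After op 3 (pop): stack=[1] mem=[0,0,0,0]
After op 4 (STO M1): stack=[empty] mem=[0,1,0,0]
After op 5 (push 17): stack=[17] mem=[0,1,0,0]
After op 6 (push 20): stack=[17,20] mem=[0,1,0,0]
After op 7 (pop): stack=[17] mem=[0,1,0,0]
After op 8 (STO M0): stack=[empty] mem=[17,1,0,0]
After op 9 (push 16): stack=[16] mem=[17,1,0,0]
After op 10 (pop): stack=[empty] mem=[17,1,0,0]
After op 11 (push 8): stack=[8] mem=[17,1,0,0]

[8]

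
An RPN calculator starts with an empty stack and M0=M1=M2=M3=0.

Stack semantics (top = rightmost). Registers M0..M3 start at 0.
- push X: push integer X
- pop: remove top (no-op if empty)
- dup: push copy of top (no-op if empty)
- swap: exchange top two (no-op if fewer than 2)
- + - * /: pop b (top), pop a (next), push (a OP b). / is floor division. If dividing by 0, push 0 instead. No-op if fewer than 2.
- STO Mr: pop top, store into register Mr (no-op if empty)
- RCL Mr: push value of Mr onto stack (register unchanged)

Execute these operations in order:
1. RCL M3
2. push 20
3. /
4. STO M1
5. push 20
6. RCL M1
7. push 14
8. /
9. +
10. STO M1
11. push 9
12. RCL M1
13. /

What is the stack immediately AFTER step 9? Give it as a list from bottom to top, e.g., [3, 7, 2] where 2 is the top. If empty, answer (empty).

After op 1 (RCL M3): stack=[0] mem=[0,0,0,0]
After op 2 (push 20): stack=[0,20] mem=[0,0,0,0]
After op 3 (/): stack=[0] mem=[0,0,0,0]
After op 4 (STO M1): stack=[empty] mem=[0,0,0,0]
After op 5 (push 20): stack=[20] mem=[0,0,0,0]
After op 6 (RCL M1): stack=[20,0] mem=[0,0,0,0]
After op 7 (push 14): stack=[20,0,14] mem=[0,0,0,0]
After op 8 (/): stack=[20,0] mem=[0,0,0,0]
After op 9 (+): stack=[20] mem=[0,0,0,0]

[20]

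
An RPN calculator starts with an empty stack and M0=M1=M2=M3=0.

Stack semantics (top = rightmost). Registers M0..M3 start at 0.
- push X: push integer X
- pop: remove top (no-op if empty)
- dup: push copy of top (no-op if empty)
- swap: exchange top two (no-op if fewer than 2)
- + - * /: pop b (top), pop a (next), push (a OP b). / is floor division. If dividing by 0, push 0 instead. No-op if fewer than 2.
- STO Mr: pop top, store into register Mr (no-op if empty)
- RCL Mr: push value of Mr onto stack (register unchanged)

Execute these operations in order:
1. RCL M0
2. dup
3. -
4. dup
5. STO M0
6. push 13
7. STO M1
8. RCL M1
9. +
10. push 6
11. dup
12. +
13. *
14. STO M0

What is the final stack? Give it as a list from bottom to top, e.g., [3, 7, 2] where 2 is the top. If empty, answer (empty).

Answer: (empty)

Derivation:
After op 1 (RCL M0): stack=[0] mem=[0,0,0,0]
After op 2 (dup): stack=[0,0] mem=[0,0,0,0]
After op 3 (-): stack=[0] mem=[0,0,0,0]
After op 4 (dup): stack=[0,0] mem=[0,0,0,0]
After op 5 (STO M0): stack=[0] mem=[0,0,0,0]
After op 6 (push 13): stack=[0,13] mem=[0,0,0,0]
After op 7 (STO M1): stack=[0] mem=[0,13,0,0]
After op 8 (RCL M1): stack=[0,13] mem=[0,13,0,0]
After op 9 (+): stack=[13] mem=[0,13,0,0]
After op 10 (push 6): stack=[13,6] mem=[0,13,0,0]
After op 11 (dup): stack=[13,6,6] mem=[0,13,0,0]
After op 12 (+): stack=[13,12] mem=[0,13,0,0]
After op 13 (*): stack=[156] mem=[0,13,0,0]
After op 14 (STO M0): stack=[empty] mem=[156,13,0,0]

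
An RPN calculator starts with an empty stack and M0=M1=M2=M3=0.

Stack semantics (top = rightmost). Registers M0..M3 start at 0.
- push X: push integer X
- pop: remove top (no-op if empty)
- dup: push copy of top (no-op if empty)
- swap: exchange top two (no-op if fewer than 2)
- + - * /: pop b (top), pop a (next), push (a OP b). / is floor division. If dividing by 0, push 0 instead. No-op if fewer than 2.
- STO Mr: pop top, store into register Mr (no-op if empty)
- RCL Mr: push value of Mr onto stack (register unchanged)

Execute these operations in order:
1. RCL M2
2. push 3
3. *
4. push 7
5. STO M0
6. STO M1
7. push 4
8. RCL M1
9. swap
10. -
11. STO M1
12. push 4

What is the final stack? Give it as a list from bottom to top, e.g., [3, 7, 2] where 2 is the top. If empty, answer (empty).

Answer: [4]

Derivation:
After op 1 (RCL M2): stack=[0] mem=[0,0,0,0]
After op 2 (push 3): stack=[0,3] mem=[0,0,0,0]
After op 3 (*): stack=[0] mem=[0,0,0,0]
After op 4 (push 7): stack=[0,7] mem=[0,0,0,0]
After op 5 (STO M0): stack=[0] mem=[7,0,0,0]
After op 6 (STO M1): stack=[empty] mem=[7,0,0,0]
After op 7 (push 4): stack=[4] mem=[7,0,0,0]
After op 8 (RCL M1): stack=[4,0] mem=[7,0,0,0]
After op 9 (swap): stack=[0,4] mem=[7,0,0,0]
After op 10 (-): stack=[-4] mem=[7,0,0,0]
After op 11 (STO M1): stack=[empty] mem=[7,-4,0,0]
After op 12 (push 4): stack=[4] mem=[7,-4,0,0]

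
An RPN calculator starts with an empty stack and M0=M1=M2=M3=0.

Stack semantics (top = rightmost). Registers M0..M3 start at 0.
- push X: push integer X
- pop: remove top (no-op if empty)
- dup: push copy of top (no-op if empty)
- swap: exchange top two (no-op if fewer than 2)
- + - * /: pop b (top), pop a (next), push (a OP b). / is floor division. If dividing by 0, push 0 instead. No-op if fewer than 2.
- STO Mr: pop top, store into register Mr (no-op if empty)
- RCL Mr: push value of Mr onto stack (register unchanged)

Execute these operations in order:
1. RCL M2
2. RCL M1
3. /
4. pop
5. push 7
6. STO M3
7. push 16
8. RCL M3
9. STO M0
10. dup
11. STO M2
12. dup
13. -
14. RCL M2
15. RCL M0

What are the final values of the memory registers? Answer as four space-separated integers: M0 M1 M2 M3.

After op 1 (RCL M2): stack=[0] mem=[0,0,0,0]
After op 2 (RCL M1): stack=[0,0] mem=[0,0,0,0]
After op 3 (/): stack=[0] mem=[0,0,0,0]
After op 4 (pop): stack=[empty] mem=[0,0,0,0]
After op 5 (push 7): stack=[7] mem=[0,0,0,0]
After op 6 (STO M3): stack=[empty] mem=[0,0,0,7]
After op 7 (push 16): stack=[16] mem=[0,0,0,7]
After op 8 (RCL M3): stack=[16,7] mem=[0,0,0,7]
After op 9 (STO M0): stack=[16] mem=[7,0,0,7]
After op 10 (dup): stack=[16,16] mem=[7,0,0,7]
After op 11 (STO M2): stack=[16] mem=[7,0,16,7]
After op 12 (dup): stack=[16,16] mem=[7,0,16,7]
After op 13 (-): stack=[0] mem=[7,0,16,7]
After op 14 (RCL M2): stack=[0,16] mem=[7,0,16,7]
After op 15 (RCL M0): stack=[0,16,7] mem=[7,0,16,7]

Answer: 7 0 16 7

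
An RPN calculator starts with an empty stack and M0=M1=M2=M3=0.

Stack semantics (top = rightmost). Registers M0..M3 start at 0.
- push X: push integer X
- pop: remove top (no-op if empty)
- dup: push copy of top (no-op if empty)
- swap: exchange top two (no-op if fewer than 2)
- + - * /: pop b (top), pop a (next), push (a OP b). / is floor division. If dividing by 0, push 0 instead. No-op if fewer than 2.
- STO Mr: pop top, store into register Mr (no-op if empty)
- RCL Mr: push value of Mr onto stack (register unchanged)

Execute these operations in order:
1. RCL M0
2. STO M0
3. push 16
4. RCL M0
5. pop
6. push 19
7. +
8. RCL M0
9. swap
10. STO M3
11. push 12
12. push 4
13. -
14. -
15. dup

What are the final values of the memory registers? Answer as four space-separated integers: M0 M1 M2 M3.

Answer: 0 0 0 35

Derivation:
After op 1 (RCL M0): stack=[0] mem=[0,0,0,0]
After op 2 (STO M0): stack=[empty] mem=[0,0,0,0]
After op 3 (push 16): stack=[16] mem=[0,0,0,0]
After op 4 (RCL M0): stack=[16,0] mem=[0,0,0,0]
After op 5 (pop): stack=[16] mem=[0,0,0,0]
After op 6 (push 19): stack=[16,19] mem=[0,0,0,0]
After op 7 (+): stack=[35] mem=[0,0,0,0]
After op 8 (RCL M0): stack=[35,0] mem=[0,0,0,0]
After op 9 (swap): stack=[0,35] mem=[0,0,0,0]
After op 10 (STO M3): stack=[0] mem=[0,0,0,35]
After op 11 (push 12): stack=[0,12] mem=[0,0,0,35]
After op 12 (push 4): stack=[0,12,4] mem=[0,0,0,35]
After op 13 (-): stack=[0,8] mem=[0,0,0,35]
After op 14 (-): stack=[-8] mem=[0,0,0,35]
After op 15 (dup): stack=[-8,-8] mem=[0,0,0,35]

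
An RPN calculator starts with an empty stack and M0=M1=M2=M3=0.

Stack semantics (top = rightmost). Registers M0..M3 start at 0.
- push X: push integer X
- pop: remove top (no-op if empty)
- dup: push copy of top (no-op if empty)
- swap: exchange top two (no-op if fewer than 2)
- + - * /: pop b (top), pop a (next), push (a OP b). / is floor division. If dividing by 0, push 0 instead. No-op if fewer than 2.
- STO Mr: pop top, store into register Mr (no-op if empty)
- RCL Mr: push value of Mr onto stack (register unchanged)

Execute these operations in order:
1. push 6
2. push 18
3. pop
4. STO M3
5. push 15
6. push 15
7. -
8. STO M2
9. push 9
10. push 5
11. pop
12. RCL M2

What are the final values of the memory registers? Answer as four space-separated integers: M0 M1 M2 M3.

After op 1 (push 6): stack=[6] mem=[0,0,0,0]
After op 2 (push 18): stack=[6,18] mem=[0,0,0,0]
After op 3 (pop): stack=[6] mem=[0,0,0,0]
After op 4 (STO M3): stack=[empty] mem=[0,0,0,6]
After op 5 (push 15): stack=[15] mem=[0,0,0,6]
After op 6 (push 15): stack=[15,15] mem=[0,0,0,6]
After op 7 (-): stack=[0] mem=[0,0,0,6]
After op 8 (STO M2): stack=[empty] mem=[0,0,0,6]
After op 9 (push 9): stack=[9] mem=[0,0,0,6]
After op 10 (push 5): stack=[9,5] mem=[0,0,0,6]
After op 11 (pop): stack=[9] mem=[0,0,0,6]
After op 12 (RCL M2): stack=[9,0] mem=[0,0,0,6]

Answer: 0 0 0 6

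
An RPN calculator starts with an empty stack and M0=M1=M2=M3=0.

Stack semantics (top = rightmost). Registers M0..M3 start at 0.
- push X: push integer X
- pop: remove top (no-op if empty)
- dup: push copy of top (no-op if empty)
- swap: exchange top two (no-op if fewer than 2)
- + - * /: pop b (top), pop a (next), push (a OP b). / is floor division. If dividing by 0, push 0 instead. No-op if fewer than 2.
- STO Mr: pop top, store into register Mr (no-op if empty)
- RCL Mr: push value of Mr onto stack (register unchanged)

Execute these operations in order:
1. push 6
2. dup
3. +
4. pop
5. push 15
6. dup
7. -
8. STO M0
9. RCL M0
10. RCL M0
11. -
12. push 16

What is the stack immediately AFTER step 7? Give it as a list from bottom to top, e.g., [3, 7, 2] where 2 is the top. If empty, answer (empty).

After op 1 (push 6): stack=[6] mem=[0,0,0,0]
After op 2 (dup): stack=[6,6] mem=[0,0,0,0]
After op 3 (+): stack=[12] mem=[0,0,0,0]
After op 4 (pop): stack=[empty] mem=[0,0,0,0]
After op 5 (push 15): stack=[15] mem=[0,0,0,0]
After op 6 (dup): stack=[15,15] mem=[0,0,0,0]
After op 7 (-): stack=[0] mem=[0,0,0,0]

[0]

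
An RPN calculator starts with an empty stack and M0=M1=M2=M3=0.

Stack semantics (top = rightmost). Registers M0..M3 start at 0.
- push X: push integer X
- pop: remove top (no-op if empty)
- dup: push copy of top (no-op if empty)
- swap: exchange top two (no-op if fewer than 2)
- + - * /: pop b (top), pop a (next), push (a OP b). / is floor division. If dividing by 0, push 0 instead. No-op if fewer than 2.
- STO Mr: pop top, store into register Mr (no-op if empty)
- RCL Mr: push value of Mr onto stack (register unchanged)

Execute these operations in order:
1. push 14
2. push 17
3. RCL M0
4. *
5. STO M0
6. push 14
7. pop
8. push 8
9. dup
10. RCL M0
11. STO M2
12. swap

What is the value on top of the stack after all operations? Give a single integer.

After op 1 (push 14): stack=[14] mem=[0,0,0,0]
After op 2 (push 17): stack=[14,17] mem=[0,0,0,0]
After op 3 (RCL M0): stack=[14,17,0] mem=[0,0,0,0]
After op 4 (*): stack=[14,0] mem=[0,0,0,0]
After op 5 (STO M0): stack=[14] mem=[0,0,0,0]
After op 6 (push 14): stack=[14,14] mem=[0,0,0,0]
After op 7 (pop): stack=[14] mem=[0,0,0,0]
After op 8 (push 8): stack=[14,8] mem=[0,0,0,0]
After op 9 (dup): stack=[14,8,8] mem=[0,0,0,0]
After op 10 (RCL M0): stack=[14,8,8,0] mem=[0,0,0,0]
After op 11 (STO M2): stack=[14,8,8] mem=[0,0,0,0]
After op 12 (swap): stack=[14,8,8] mem=[0,0,0,0]

Answer: 8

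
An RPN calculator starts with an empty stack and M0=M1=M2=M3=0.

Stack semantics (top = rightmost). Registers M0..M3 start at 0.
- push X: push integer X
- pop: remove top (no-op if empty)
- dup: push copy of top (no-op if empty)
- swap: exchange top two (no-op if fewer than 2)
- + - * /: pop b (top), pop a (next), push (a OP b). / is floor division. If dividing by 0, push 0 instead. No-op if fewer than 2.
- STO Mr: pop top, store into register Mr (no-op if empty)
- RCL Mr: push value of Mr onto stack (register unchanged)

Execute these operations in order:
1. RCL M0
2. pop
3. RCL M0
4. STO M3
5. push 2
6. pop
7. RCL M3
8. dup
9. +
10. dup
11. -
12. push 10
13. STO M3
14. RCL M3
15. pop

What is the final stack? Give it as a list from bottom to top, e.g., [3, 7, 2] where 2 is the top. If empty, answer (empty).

After op 1 (RCL M0): stack=[0] mem=[0,0,0,0]
After op 2 (pop): stack=[empty] mem=[0,0,0,0]
After op 3 (RCL M0): stack=[0] mem=[0,0,0,0]
After op 4 (STO M3): stack=[empty] mem=[0,0,0,0]
After op 5 (push 2): stack=[2] mem=[0,0,0,0]
After op 6 (pop): stack=[empty] mem=[0,0,0,0]
After op 7 (RCL M3): stack=[0] mem=[0,0,0,0]
After op 8 (dup): stack=[0,0] mem=[0,0,0,0]
After op 9 (+): stack=[0] mem=[0,0,0,0]
After op 10 (dup): stack=[0,0] mem=[0,0,0,0]
After op 11 (-): stack=[0] mem=[0,0,0,0]
After op 12 (push 10): stack=[0,10] mem=[0,0,0,0]
After op 13 (STO M3): stack=[0] mem=[0,0,0,10]
After op 14 (RCL M3): stack=[0,10] mem=[0,0,0,10]
After op 15 (pop): stack=[0] mem=[0,0,0,10]

Answer: [0]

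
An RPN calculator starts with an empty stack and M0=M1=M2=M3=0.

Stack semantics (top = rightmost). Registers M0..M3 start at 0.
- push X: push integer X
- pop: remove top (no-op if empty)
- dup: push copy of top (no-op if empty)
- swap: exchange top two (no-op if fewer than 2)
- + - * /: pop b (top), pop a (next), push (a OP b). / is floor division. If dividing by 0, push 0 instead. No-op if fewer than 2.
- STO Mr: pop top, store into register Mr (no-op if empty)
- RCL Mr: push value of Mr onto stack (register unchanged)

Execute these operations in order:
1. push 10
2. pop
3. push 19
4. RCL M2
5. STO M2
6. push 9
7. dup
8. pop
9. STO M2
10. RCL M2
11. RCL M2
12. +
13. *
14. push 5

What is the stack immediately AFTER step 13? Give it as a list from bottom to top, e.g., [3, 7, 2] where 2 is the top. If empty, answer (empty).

After op 1 (push 10): stack=[10] mem=[0,0,0,0]
After op 2 (pop): stack=[empty] mem=[0,0,0,0]
After op 3 (push 19): stack=[19] mem=[0,0,0,0]
After op 4 (RCL M2): stack=[19,0] mem=[0,0,0,0]
After op 5 (STO M2): stack=[19] mem=[0,0,0,0]
After op 6 (push 9): stack=[19,9] mem=[0,0,0,0]
After op 7 (dup): stack=[19,9,9] mem=[0,0,0,0]
After op 8 (pop): stack=[19,9] mem=[0,0,0,0]
After op 9 (STO M2): stack=[19] mem=[0,0,9,0]
After op 10 (RCL M2): stack=[19,9] mem=[0,0,9,0]
After op 11 (RCL M2): stack=[19,9,9] mem=[0,0,9,0]
After op 12 (+): stack=[19,18] mem=[0,0,9,0]
After op 13 (*): stack=[342] mem=[0,0,9,0]

[342]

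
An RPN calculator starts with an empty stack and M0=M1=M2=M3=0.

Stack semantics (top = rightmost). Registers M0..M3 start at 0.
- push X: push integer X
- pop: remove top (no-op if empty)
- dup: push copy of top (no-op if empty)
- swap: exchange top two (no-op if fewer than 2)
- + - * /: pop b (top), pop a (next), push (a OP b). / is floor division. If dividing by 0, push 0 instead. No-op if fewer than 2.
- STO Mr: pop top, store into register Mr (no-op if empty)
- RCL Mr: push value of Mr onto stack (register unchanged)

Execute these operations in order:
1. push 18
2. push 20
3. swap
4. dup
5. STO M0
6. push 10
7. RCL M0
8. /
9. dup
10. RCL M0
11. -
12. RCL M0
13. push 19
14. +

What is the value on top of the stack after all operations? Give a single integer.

Answer: 37

Derivation:
After op 1 (push 18): stack=[18] mem=[0,0,0,0]
After op 2 (push 20): stack=[18,20] mem=[0,0,0,0]
After op 3 (swap): stack=[20,18] mem=[0,0,0,0]
After op 4 (dup): stack=[20,18,18] mem=[0,0,0,0]
After op 5 (STO M0): stack=[20,18] mem=[18,0,0,0]
After op 6 (push 10): stack=[20,18,10] mem=[18,0,0,0]
After op 7 (RCL M0): stack=[20,18,10,18] mem=[18,0,0,0]
After op 8 (/): stack=[20,18,0] mem=[18,0,0,0]
After op 9 (dup): stack=[20,18,0,0] mem=[18,0,0,0]
After op 10 (RCL M0): stack=[20,18,0,0,18] mem=[18,0,0,0]
After op 11 (-): stack=[20,18,0,-18] mem=[18,0,0,0]
After op 12 (RCL M0): stack=[20,18,0,-18,18] mem=[18,0,0,0]
After op 13 (push 19): stack=[20,18,0,-18,18,19] mem=[18,0,0,0]
After op 14 (+): stack=[20,18,0,-18,37] mem=[18,0,0,0]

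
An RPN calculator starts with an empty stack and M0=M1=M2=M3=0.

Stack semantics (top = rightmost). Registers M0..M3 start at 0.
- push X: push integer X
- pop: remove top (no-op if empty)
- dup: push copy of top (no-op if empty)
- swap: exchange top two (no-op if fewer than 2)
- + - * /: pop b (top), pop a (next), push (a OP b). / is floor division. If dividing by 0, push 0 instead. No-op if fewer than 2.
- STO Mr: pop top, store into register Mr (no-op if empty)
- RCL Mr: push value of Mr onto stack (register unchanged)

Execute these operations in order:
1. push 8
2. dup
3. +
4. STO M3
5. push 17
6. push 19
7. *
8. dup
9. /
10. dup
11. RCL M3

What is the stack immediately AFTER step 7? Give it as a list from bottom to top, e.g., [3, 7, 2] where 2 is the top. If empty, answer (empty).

After op 1 (push 8): stack=[8] mem=[0,0,0,0]
After op 2 (dup): stack=[8,8] mem=[0,0,0,0]
After op 3 (+): stack=[16] mem=[0,0,0,0]
After op 4 (STO M3): stack=[empty] mem=[0,0,0,16]
After op 5 (push 17): stack=[17] mem=[0,0,0,16]
After op 6 (push 19): stack=[17,19] mem=[0,0,0,16]
After op 7 (*): stack=[323] mem=[0,0,0,16]

[323]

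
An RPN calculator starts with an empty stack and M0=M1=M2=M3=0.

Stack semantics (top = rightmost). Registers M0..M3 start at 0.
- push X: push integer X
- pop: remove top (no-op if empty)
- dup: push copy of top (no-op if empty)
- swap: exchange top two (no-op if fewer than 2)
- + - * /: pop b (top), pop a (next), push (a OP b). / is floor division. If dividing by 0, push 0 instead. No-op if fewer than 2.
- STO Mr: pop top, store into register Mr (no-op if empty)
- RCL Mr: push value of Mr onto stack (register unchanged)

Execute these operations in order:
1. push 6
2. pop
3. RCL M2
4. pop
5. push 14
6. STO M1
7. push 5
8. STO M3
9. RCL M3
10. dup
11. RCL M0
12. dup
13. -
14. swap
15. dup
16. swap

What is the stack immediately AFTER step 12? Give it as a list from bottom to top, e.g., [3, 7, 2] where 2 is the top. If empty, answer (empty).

After op 1 (push 6): stack=[6] mem=[0,0,0,0]
After op 2 (pop): stack=[empty] mem=[0,0,0,0]
After op 3 (RCL M2): stack=[0] mem=[0,0,0,0]
After op 4 (pop): stack=[empty] mem=[0,0,0,0]
After op 5 (push 14): stack=[14] mem=[0,0,0,0]
After op 6 (STO M1): stack=[empty] mem=[0,14,0,0]
After op 7 (push 5): stack=[5] mem=[0,14,0,0]
After op 8 (STO M3): stack=[empty] mem=[0,14,0,5]
After op 9 (RCL M3): stack=[5] mem=[0,14,0,5]
After op 10 (dup): stack=[5,5] mem=[0,14,0,5]
After op 11 (RCL M0): stack=[5,5,0] mem=[0,14,0,5]
After op 12 (dup): stack=[5,5,0,0] mem=[0,14,0,5]

[5, 5, 0, 0]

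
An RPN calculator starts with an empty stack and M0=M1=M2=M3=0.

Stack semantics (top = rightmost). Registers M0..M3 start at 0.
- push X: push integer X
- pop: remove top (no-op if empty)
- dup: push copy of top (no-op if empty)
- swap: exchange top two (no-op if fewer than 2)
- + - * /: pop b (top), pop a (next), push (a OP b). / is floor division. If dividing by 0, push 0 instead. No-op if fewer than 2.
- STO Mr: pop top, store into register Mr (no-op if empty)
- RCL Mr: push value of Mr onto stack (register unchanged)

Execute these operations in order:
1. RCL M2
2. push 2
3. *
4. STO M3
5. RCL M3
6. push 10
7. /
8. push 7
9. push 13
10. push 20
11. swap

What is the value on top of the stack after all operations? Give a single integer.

Answer: 13

Derivation:
After op 1 (RCL M2): stack=[0] mem=[0,0,0,0]
After op 2 (push 2): stack=[0,2] mem=[0,0,0,0]
After op 3 (*): stack=[0] mem=[0,0,0,0]
After op 4 (STO M3): stack=[empty] mem=[0,0,0,0]
After op 5 (RCL M3): stack=[0] mem=[0,0,0,0]
After op 6 (push 10): stack=[0,10] mem=[0,0,0,0]
After op 7 (/): stack=[0] mem=[0,0,0,0]
After op 8 (push 7): stack=[0,7] mem=[0,0,0,0]
After op 9 (push 13): stack=[0,7,13] mem=[0,0,0,0]
After op 10 (push 20): stack=[0,7,13,20] mem=[0,0,0,0]
After op 11 (swap): stack=[0,7,20,13] mem=[0,0,0,0]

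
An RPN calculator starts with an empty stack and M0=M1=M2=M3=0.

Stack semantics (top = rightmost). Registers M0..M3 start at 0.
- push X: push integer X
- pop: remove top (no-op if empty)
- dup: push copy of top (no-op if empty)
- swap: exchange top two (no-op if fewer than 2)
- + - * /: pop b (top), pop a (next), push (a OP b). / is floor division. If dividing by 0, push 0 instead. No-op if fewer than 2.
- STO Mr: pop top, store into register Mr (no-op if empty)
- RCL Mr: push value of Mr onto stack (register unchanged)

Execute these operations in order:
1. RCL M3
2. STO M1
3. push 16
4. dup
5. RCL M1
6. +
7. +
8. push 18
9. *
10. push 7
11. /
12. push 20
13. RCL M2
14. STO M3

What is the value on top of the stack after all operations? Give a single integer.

After op 1 (RCL M3): stack=[0] mem=[0,0,0,0]
After op 2 (STO M1): stack=[empty] mem=[0,0,0,0]
After op 3 (push 16): stack=[16] mem=[0,0,0,0]
After op 4 (dup): stack=[16,16] mem=[0,0,0,0]
After op 5 (RCL M1): stack=[16,16,0] mem=[0,0,0,0]
After op 6 (+): stack=[16,16] mem=[0,0,0,0]
After op 7 (+): stack=[32] mem=[0,0,0,0]
After op 8 (push 18): stack=[32,18] mem=[0,0,0,0]
After op 9 (*): stack=[576] mem=[0,0,0,0]
After op 10 (push 7): stack=[576,7] mem=[0,0,0,0]
After op 11 (/): stack=[82] mem=[0,0,0,0]
After op 12 (push 20): stack=[82,20] mem=[0,0,0,0]
After op 13 (RCL M2): stack=[82,20,0] mem=[0,0,0,0]
After op 14 (STO M3): stack=[82,20] mem=[0,0,0,0]

Answer: 20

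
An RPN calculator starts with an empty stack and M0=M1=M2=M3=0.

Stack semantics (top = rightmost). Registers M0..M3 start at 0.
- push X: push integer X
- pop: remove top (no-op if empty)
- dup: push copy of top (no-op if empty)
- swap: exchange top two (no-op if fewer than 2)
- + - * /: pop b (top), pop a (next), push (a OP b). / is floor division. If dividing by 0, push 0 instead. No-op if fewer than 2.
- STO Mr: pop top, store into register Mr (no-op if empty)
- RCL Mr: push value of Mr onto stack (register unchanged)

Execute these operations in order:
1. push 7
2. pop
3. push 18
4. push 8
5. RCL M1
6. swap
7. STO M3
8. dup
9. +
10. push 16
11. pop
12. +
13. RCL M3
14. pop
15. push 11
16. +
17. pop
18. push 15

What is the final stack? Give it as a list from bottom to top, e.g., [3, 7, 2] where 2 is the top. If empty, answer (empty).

After op 1 (push 7): stack=[7] mem=[0,0,0,0]
After op 2 (pop): stack=[empty] mem=[0,0,0,0]
After op 3 (push 18): stack=[18] mem=[0,0,0,0]
After op 4 (push 8): stack=[18,8] mem=[0,0,0,0]
After op 5 (RCL M1): stack=[18,8,0] mem=[0,0,0,0]
After op 6 (swap): stack=[18,0,8] mem=[0,0,0,0]
After op 7 (STO M3): stack=[18,0] mem=[0,0,0,8]
After op 8 (dup): stack=[18,0,0] mem=[0,0,0,8]
After op 9 (+): stack=[18,0] mem=[0,0,0,8]
After op 10 (push 16): stack=[18,0,16] mem=[0,0,0,8]
After op 11 (pop): stack=[18,0] mem=[0,0,0,8]
After op 12 (+): stack=[18] mem=[0,0,0,8]
After op 13 (RCL M3): stack=[18,8] mem=[0,0,0,8]
After op 14 (pop): stack=[18] mem=[0,0,0,8]
After op 15 (push 11): stack=[18,11] mem=[0,0,0,8]
After op 16 (+): stack=[29] mem=[0,0,0,8]
After op 17 (pop): stack=[empty] mem=[0,0,0,8]
After op 18 (push 15): stack=[15] mem=[0,0,0,8]

Answer: [15]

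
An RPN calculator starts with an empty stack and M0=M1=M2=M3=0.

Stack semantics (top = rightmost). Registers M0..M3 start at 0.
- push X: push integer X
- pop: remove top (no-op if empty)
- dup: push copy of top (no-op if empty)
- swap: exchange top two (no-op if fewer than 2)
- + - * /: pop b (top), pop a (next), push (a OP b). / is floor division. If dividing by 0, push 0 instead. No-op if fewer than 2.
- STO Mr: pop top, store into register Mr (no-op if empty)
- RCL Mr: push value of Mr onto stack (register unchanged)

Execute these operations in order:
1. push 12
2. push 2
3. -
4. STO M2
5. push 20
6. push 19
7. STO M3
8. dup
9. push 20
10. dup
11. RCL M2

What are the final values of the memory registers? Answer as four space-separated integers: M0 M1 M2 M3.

After op 1 (push 12): stack=[12] mem=[0,0,0,0]
After op 2 (push 2): stack=[12,2] mem=[0,0,0,0]
After op 3 (-): stack=[10] mem=[0,0,0,0]
After op 4 (STO M2): stack=[empty] mem=[0,0,10,0]
After op 5 (push 20): stack=[20] mem=[0,0,10,0]
After op 6 (push 19): stack=[20,19] mem=[0,0,10,0]
After op 7 (STO M3): stack=[20] mem=[0,0,10,19]
After op 8 (dup): stack=[20,20] mem=[0,0,10,19]
After op 9 (push 20): stack=[20,20,20] mem=[0,0,10,19]
After op 10 (dup): stack=[20,20,20,20] mem=[0,0,10,19]
After op 11 (RCL M2): stack=[20,20,20,20,10] mem=[0,0,10,19]

Answer: 0 0 10 19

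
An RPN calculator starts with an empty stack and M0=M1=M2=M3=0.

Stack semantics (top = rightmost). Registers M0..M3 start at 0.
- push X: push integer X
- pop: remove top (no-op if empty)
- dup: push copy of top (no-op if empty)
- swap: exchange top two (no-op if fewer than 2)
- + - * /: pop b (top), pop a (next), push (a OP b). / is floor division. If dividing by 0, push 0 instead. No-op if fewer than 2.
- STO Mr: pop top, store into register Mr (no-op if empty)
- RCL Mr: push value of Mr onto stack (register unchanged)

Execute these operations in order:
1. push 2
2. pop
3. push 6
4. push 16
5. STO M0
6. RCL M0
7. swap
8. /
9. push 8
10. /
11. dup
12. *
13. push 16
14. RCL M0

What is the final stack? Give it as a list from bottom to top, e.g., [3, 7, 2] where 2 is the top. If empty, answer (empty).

After op 1 (push 2): stack=[2] mem=[0,0,0,0]
After op 2 (pop): stack=[empty] mem=[0,0,0,0]
After op 3 (push 6): stack=[6] mem=[0,0,0,0]
After op 4 (push 16): stack=[6,16] mem=[0,0,0,0]
After op 5 (STO M0): stack=[6] mem=[16,0,0,0]
After op 6 (RCL M0): stack=[6,16] mem=[16,0,0,0]
After op 7 (swap): stack=[16,6] mem=[16,0,0,0]
After op 8 (/): stack=[2] mem=[16,0,0,0]
After op 9 (push 8): stack=[2,8] mem=[16,0,0,0]
After op 10 (/): stack=[0] mem=[16,0,0,0]
After op 11 (dup): stack=[0,0] mem=[16,0,0,0]
After op 12 (*): stack=[0] mem=[16,0,0,0]
After op 13 (push 16): stack=[0,16] mem=[16,0,0,0]
After op 14 (RCL M0): stack=[0,16,16] mem=[16,0,0,0]

Answer: [0, 16, 16]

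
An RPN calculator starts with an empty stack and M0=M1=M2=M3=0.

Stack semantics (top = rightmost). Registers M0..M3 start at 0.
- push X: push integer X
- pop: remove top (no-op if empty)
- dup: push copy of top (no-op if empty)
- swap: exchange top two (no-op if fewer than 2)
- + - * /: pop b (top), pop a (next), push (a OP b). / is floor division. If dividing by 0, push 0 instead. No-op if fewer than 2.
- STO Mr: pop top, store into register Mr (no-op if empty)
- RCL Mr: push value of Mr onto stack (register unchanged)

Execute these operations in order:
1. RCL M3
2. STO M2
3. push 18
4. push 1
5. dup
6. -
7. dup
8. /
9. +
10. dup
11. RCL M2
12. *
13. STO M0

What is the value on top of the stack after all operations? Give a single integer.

Answer: 18

Derivation:
After op 1 (RCL M3): stack=[0] mem=[0,0,0,0]
After op 2 (STO M2): stack=[empty] mem=[0,0,0,0]
After op 3 (push 18): stack=[18] mem=[0,0,0,0]
After op 4 (push 1): stack=[18,1] mem=[0,0,0,0]
After op 5 (dup): stack=[18,1,1] mem=[0,0,0,0]
After op 6 (-): stack=[18,0] mem=[0,0,0,0]
After op 7 (dup): stack=[18,0,0] mem=[0,0,0,0]
After op 8 (/): stack=[18,0] mem=[0,0,0,0]
After op 9 (+): stack=[18] mem=[0,0,0,0]
After op 10 (dup): stack=[18,18] mem=[0,0,0,0]
After op 11 (RCL M2): stack=[18,18,0] mem=[0,0,0,0]
After op 12 (*): stack=[18,0] mem=[0,0,0,0]
After op 13 (STO M0): stack=[18] mem=[0,0,0,0]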